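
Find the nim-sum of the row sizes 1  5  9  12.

1

Nim-sum: 1 ⊕ 5 ⊕ 9 ⊕ 12 = 1.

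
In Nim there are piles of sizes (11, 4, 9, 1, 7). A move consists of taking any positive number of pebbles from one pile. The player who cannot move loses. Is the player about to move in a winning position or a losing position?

Losing position

Compute the nim-sum pairwise:
11 ⊕ 4 = 15
15 ⊕ 9 = 6
6 ⊕ 1 = 7
7 ⊕ 7 = 0
The nim-sum is 0, so this is a P-position: the player to move is in a losing position under optimal play.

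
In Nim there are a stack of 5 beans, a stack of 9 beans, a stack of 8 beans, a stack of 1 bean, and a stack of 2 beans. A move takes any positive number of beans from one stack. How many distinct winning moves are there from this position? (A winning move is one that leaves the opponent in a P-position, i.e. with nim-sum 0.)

1

Compute the nim-sum pairwise:
5 ^ 9 = 12
12 ^ 8 = 4
4 ^ 1 = 5
5 ^ 2 = 7
The overall nim-sum is X = 7. A stack of size p has a winning move iff p XOR X < p (reduce it to p XOR X).
  5: 5 XOR 7 = 2 < 5 — winning move (to 2).
  9: 9 XOR 7 = 14 ≥ 9 — no move.
  8: 8 XOR 7 = 15 ≥ 8 — no move.
  1: 1 XOR 7 = 6 ≥ 1 — no move.
  2: 2 XOR 7 = 5 ≥ 2 — no move.
That gives 1 winning move.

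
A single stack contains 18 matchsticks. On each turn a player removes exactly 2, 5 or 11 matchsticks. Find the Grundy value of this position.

Compute g(0), g(1), … for moves {2, 5, 11}:
k:     0  1  2  3  4  5  6  7  8  9 10 11 12 13 14 15 16 17 18
g(k):  0  0  1  1  0  2  1  0  0  1  1  2  2  3  0  2  1  0  2
So g(18) = 2.

2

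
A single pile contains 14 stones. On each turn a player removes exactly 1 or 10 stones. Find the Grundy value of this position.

1

Build the Grundy sequence with g(k) = mex{g(k−s) : s ∈ {1, 10}, s ≤ k}:
g(0) = mex{} = 0
g(1) = mex{0} = 1
g(2) = mex{1} = 0
g(3) = mex{0} = 1
g(4) = mex{1} = 0
g(5) = mex{0} = 1
g(6) = mex{1} = 0
g(7) = mex{0} = 1
g(8) = mex{1} = 0
g(9) = mex{0} = 1
g(10) = mex{0,1} = 2
g(11) = mex{1,2} = 0
g(12) = mex{0} = 1
g(13) = mex{1} = 0
g(14) = mex{0} = 1
So g(14) = 1.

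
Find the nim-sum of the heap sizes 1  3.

Compute the nim-sum pairwise:
1 ⊕ 3 = 2

2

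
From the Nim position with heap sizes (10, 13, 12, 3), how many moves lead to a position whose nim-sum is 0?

3

Nim-sum: 10 XOR 13 XOR 12 XOR 3 = 8.
The overall nim-sum is X = 8. A heap of size p has a winning move iff p XOR X < p (reduce it to p XOR X).
  10: 10 XOR 8 = 2 < 10 — winning move (to 2).
  13: 13 XOR 8 = 5 < 13 — winning move (to 5).
  12: 12 XOR 8 = 4 < 12 — winning move (to 4).
  3: 3 XOR 8 = 11 ≥ 3 — no move.
That gives 3 winning moves.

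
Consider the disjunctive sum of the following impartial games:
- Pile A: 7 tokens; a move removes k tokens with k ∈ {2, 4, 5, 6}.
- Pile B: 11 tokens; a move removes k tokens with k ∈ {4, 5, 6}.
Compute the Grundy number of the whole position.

For pile A, compute g(0), g(1), … with moves {2, 4, 5, 6}:
k:     0  1  2  3  4  5  6  7
g(k):  0  0  1  1  2  2  3  3
So g(7) = 3.
Build the Grundy sequence for pile B with g(k) = mex{g(k−s) : s ∈ {4, 5, 6}, s ≤ k}:
g(0) = mex{} = 0
g(1) = mex{} = 0
g(2) = mex{} = 0
g(3) = mex{} = 0
g(4) = mex{0} = 1
g(5) = mex{0} = 1
g(6) = mex{0} = 1
g(7) = mex{0} = 1
g(8) = mex{0,1} = 2
g(9) = mex{0,1} = 2
g(10) = mex{1} = 0
g(11) = mex{1} = 0
So g(11) = 0.
The value of a disjunctive sum is the nim-sum of the parts.
Combined value = 3 ⊕ 0 = 3.

3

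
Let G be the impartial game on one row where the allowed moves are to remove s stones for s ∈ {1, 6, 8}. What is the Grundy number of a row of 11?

0

Build the Grundy sequence with g(k) = mex{g(k−s) : s ∈ {1, 6, 8}, s ≤ k}:
k:     0  1  2  3  4  5  6  7  8  9 10 11
g(k):  0  1  0  1  0  1  2  0  1  0  1  0
So g(11) = 0.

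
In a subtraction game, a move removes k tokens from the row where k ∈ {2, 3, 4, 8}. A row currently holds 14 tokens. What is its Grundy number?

Compute g(0), g(1), … for moves {2, 3, 4, 8}:
k:     0  1  2  3  4  5  6  7  8  9 10 11 12 13 14
g(k):  0  0  1  1  2  2  0  0  1  1  2  2  0  0  1
So g(14) = 1.

1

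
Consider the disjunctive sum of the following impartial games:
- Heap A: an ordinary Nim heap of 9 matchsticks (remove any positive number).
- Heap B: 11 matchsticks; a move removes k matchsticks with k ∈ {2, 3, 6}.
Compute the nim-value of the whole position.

Heap A is a plain Nim heap of size 9, so its Grundy value is 9.
Grundy values for heap B (subtraction set {2, 3, 6}):
g(0) = mex{} = 0
g(1) = mex{} = 0
g(2) = mex{0} = 1
g(3) = mex{0} = 1
g(4) = mex{0,1} = 2
g(5) = mex{1} = 0
g(6) = mex{0,1,2} = 3
g(7) = mex{0,2} = 1
g(8) = mex{0,1,3} = 2
g(9) = mex{1,3} = 0
g(10) = mex{1,2} = 0
g(11) = mex{0,2} = 1
So g(11) = 1.
The value of a disjunctive sum is the nim-sum of the parts.
Combined value = 9 XOR 1 = 8.

8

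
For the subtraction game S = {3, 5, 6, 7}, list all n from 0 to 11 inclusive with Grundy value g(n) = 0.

0, 1, 2, 10, 11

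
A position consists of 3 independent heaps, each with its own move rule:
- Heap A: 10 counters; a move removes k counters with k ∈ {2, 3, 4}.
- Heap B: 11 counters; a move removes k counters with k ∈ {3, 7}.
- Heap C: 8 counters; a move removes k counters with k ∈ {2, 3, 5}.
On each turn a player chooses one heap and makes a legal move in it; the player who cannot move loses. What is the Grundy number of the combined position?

2

Build the Grundy sequence for heap A with g(k) = mex{g(k−s) : s ∈ {2, 3, 4}, s ≤ k}:
k:     0  1  2  3  4  5  6  7  8  9 10
g(k):  0  0  1  1  2  2  0  0  1  1  2
So g(10) = 2.
Build the Grundy sequence for heap B with g(k) = mex{g(k−s) : s ∈ {3, 7}, s ≤ k}:
k:     0  1  2  3  4  5  6  7  8  9 10 11
g(k):  0  0  0  1  1  1  0  2  2  1  0  0
So g(11) = 0.
Build the Grundy sequence for heap C with g(k) = mex{g(k−s) : s ∈ {2, 3, 5}, s ≤ k}:
k:     0  1  2  3  4  5  6  7  8
g(k):  0  0  1  1  2  2  3  0  0
So g(8) = 0.
By the Sprague-Grundy theorem, the Grundy value of a sum of independent games is the XOR of the component values.
Combined value = 2 XOR 0 XOR 0 = 2.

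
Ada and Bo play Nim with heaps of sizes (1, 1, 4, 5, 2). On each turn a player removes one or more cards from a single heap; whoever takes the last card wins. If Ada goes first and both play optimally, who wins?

Compute the nim-sum pairwise:
1 ^ 1 = 0
0 ^ 4 = 4
4 ^ 5 = 1
1 ^ 2 = 3
The nim-sum is 3 ≠ 0, so this is an N-position: the player to move can win; Ada has a winning move.

Ada wins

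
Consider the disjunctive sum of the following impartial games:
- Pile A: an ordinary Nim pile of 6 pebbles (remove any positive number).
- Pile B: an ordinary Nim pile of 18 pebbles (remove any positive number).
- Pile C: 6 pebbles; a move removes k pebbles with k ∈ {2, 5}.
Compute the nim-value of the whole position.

21

Pile A is a plain Nim pile of size 6, so its Grundy value is 6.
Pile B is a plain Nim pile of size 18, so its Grundy value is 18.
Build the Grundy sequence for pile C with g(k) = mex{g(k−s) : s ∈ {2, 5}, s ≤ k}:
k:     0  1  2  3  4  5  6
g(k):  0  0  1  1  0  2  1
So g(6) = 1.
By the Sprague-Grundy theorem, the Grundy value of a sum of independent games is the XOR of the component values.
Combined value = 6 XOR 18 XOR 1 = 21.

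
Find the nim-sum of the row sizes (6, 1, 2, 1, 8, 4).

8

Nim-sum: 6 ^ 1 ^ 2 ^ 1 ^ 8 ^ 4 = 8.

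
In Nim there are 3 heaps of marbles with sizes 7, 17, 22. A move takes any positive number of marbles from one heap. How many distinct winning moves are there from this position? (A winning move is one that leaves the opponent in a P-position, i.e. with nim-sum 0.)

0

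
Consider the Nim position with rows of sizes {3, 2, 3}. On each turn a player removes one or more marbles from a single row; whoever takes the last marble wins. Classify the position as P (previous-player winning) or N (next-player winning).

N-position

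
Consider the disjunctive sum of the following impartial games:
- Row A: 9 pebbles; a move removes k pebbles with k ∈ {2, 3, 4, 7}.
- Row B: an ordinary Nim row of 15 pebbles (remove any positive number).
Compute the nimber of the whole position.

11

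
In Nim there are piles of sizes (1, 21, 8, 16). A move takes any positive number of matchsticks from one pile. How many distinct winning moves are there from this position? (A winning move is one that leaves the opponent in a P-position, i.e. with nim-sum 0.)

Nim-sum: 1 ⊕ 21 ⊕ 8 ⊕ 16 = 12.
The overall nim-sum is X = 12. A pile of size p has a winning move iff p XOR X < p (reduce it to p XOR X).
  1: 1 XOR 12 = 13 ≥ 1 — no move.
  21: 21 XOR 12 = 25 ≥ 21 — no move.
  8: 8 XOR 12 = 4 < 8 — winning move (to 4).
  16: 16 XOR 12 = 28 ≥ 16 — no move.
That gives 1 winning move.

1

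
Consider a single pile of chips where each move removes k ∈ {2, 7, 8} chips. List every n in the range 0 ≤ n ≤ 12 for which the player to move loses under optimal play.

Grundy values for subtraction set {2, 7, 8}:
g(0) = mex{} = 0
g(1) = mex{} = 0
g(2) = mex{0} = 1
g(3) = mex{0} = 1
g(4) = mex{1} = 0
g(5) = mex{1} = 0
g(6) = mex{0} = 1
g(7) = mex{0} = 1
g(8) = mex{0,1} = 2
g(9) = mex{0,1} = 2
g(10) = mex{1,2} = 0
g(11) = mex{0,1,2} = 3
g(12) = mex{0} = 1
The P-positions (g = 0) in 0..12 are 0, 1, 4, 5, 10.

0, 1, 4, 5, 10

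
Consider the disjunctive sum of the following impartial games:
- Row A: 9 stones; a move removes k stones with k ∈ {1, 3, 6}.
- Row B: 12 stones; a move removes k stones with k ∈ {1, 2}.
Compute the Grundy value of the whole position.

For row A, compute g(0), g(1), … with moves {1, 3, 6}:
g(0) = mex{} = 0
g(1) = mex{0} = 1
g(2) = mex{1} = 0
g(3) = mex{0} = 1
g(4) = mex{1} = 0
g(5) = mex{0} = 1
g(6) = mex{0,1} = 2
g(7) = mex{0,1,2} = 3
g(8) = mex{0,1,3} = 2
g(9) = mex{1,2} = 0
So g(9) = 0.
Build the Grundy sequence for row B with g(k) = mex{g(k−s) : s ∈ {1, 2}, s ≤ k}:
g(0) = mex{} = 0
g(1) = mex{0} = 1
g(2) = mex{0,1} = 2
g(3) = mex{1,2} = 0
g(4) = mex{0,2} = 1
g(5) = mex{0,1} = 2
g(6) = mex{1,2} = 0
g(7) = mex{0,2} = 1
g(8) = mex{0,1} = 2
g(9) = mex{1,2} = 0
g(10) = mex{0,2} = 1
g(11) = mex{0,1} = 2
g(12) = mex{1,2} = 0
So g(12) = 0.
The value of a disjunctive sum is the nim-sum of the parts.
Combined value = 0 XOR 0 = 0.

0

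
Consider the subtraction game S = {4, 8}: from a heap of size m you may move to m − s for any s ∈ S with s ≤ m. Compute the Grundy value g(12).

0

Compute g(0), g(1), … for moves {4, 8}:
g(0) = mex{} = 0
g(1) = mex{} = 0
g(2) = mex{} = 0
g(3) = mex{} = 0
g(4) = mex{0} = 1
g(5) = mex{0} = 1
g(6) = mex{0} = 1
g(7) = mex{0} = 1
g(8) = mex{0,1} = 2
g(9) = mex{0,1} = 2
g(10) = mex{0,1} = 2
g(11) = mex{0,1} = 2
g(12) = mex{1,2} = 0
So g(12) = 0.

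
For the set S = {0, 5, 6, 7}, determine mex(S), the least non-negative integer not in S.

0 is in the set but 1 is not, so the mex is 1.

1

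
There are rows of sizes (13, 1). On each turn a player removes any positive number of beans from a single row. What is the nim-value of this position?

Compute the nim-sum pairwise:
13 XOR 1 = 12

12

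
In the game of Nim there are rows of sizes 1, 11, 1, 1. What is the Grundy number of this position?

10

Compute the nim-sum pairwise:
1 ⊕ 11 = 10
10 ⊕ 1 = 11
11 ⊕ 1 = 10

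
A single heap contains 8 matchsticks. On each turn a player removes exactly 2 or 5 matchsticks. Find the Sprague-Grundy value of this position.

0

Compute g(0), g(1), … for moves {2, 5}:
k:     0  1  2  3  4  5  6  7  8
g(k):  0  0  1  1  0  2  1  0  0
So g(8) = 0.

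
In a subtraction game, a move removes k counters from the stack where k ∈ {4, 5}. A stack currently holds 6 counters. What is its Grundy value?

1

Build the Grundy sequence with g(k) = mex{g(k−s) : s ∈ {4, 5}, s ≤ k}:
g(0) = mex{} = 0
g(1) = mex{} = 0
g(2) = mex{} = 0
g(3) = mex{} = 0
g(4) = mex{0} = 1
g(5) = mex{0} = 1
g(6) = mex{0} = 1
So g(6) = 1.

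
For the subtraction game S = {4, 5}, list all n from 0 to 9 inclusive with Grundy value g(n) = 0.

Compute g(0), g(1), … for moves {4, 5}:
k:     0  1  2  3  4  5  6  7  8  9
g(k):  0  0  0  0  1  1  1  1  2  0
The P-positions (g = 0) in 0..9 are 0, 1, 2, 3, 9.

0, 1, 2, 3, 9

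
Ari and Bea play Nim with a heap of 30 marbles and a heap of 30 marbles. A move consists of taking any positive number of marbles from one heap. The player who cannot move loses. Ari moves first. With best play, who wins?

Bea wins

Compute the nim-sum pairwise:
30 XOR 30 = 0
The nim-sum is 0, so this is a P-position: the player to move is in a losing position under optimal play; Ari is about to move from it and so loses — Bea wins.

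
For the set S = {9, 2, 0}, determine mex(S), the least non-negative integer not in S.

0 is in the set but 1 is not, so the mex is 1.

1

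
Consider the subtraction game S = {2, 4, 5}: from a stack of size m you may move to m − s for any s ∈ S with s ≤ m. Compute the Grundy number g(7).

Compute g(0), g(1), … for moves {2, 4, 5}:
k:     0  1  2  3  4  5  6  7
g(k):  0  0  1  1  2  2  3  0
So g(7) = 0.

0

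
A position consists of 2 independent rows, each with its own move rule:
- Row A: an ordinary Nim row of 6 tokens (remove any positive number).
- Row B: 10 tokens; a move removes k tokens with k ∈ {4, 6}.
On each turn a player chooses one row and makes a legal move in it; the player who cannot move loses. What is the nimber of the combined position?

6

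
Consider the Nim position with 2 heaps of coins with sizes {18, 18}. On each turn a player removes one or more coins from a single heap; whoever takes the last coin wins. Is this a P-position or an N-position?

P-position

Nim-sum: 18 ⊕ 18 = 0.
The nim-sum is 0, so this is a P-position: the player to move is in a losing position under optimal play.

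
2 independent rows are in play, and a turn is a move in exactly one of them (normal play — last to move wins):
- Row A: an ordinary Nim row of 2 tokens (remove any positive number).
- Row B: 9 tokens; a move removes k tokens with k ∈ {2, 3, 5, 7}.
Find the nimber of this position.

2

Row A is a plain Nim row of size 2, so its Grundy value is 2.
Build the Grundy sequence for row B with g(k) = mex{g(k−s) : s ∈ {2, 3, 5, 7}, s ≤ k}:
g(0) = mex{} = 0
g(1) = mex{} = 0
g(2) = mex{0} = 1
g(3) = mex{0} = 1
g(4) = mex{0,1} = 2
g(5) = mex{0,1} = 2
g(6) = mex{0,1,2} = 3
g(7) = mex{0,1,2} = 3
g(8) = mex{0,1,2,3} = 4
g(9) = mex{1,2,3} = 0
So g(9) = 0.
The value of a disjunctive sum is the nim-sum of the parts.
Combined value = 2 XOR 0 = 2.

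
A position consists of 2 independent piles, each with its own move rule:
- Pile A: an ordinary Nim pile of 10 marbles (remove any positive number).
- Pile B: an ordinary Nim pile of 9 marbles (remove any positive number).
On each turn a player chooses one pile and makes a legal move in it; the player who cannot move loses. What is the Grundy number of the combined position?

3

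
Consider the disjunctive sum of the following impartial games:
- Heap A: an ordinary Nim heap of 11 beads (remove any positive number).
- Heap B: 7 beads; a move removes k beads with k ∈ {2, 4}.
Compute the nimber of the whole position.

11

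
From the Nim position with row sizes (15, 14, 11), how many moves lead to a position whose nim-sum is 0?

Bitwise XOR of the heap sizes:
  1111  (15)
  1110  (14)
  1011  (11)
  ----
  1010  (10)
The overall nim-sum is X = 10. A row of size p has a winning move iff p XOR X < p (reduce it to p XOR X).
  15: 15 XOR 10 = 5 < 15 — winning move (to 5).
  14: 14 XOR 10 = 4 < 14 — winning move (to 4).
  11: 11 XOR 10 = 1 < 11 — winning move (to 1).
That gives 3 winning moves.

3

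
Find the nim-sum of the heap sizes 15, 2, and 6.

Write each in binary and XOR column by column:
  1111  (15)
  0010  (2)
  0110  (6)
  ----
  1011  (11)

11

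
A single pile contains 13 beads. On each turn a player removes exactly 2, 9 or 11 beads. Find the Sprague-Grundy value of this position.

Compute g(0), g(1), … for moves {2, 9, 11}:
g(0) = mex{} = 0
g(1) = mex{} = 0
g(2) = mex{0} = 1
g(3) = mex{0} = 1
g(4) = mex{1} = 0
g(5) = mex{1} = 0
g(6) = mex{0} = 1
g(7) = mex{0} = 1
g(8) = mex{1} = 0
g(9) = mex{0,1} = 2
g(10) = mex{0} = 1
g(11) = mex{0,1,2} = 3
g(12) = mex{0,1} = 2
g(13) = mex{0,1,3} = 2
So g(13) = 2.

2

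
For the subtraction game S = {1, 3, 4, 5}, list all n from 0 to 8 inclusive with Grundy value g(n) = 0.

0, 2, 8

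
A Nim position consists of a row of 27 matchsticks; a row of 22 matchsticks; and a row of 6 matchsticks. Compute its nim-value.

Compute the nim-sum pairwise:
27 XOR 22 = 13
13 XOR 6 = 11

11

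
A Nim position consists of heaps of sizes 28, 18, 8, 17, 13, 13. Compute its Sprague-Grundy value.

23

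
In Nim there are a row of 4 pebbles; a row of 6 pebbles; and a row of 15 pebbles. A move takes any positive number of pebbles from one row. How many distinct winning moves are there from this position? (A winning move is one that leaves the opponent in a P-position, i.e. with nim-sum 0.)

1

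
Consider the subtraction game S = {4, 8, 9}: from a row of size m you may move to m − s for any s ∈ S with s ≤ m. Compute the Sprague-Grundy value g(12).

3

Build the Grundy sequence with g(k) = mex{g(k−s) : s ∈ {4, 8, 9}, s ≤ k}:
g(0) = mex{} = 0
g(1) = mex{} = 0
g(2) = mex{} = 0
g(3) = mex{} = 0
g(4) = mex{0} = 1
g(5) = mex{0} = 1
g(6) = mex{0} = 1
g(7) = mex{0} = 1
g(8) = mex{0,1} = 2
g(9) = mex{0,1} = 2
g(10) = mex{0,1} = 2
g(11) = mex{0,1} = 2
g(12) = mex{0,1,2} = 3
So g(12) = 3.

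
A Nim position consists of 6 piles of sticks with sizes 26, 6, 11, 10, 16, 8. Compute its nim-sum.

Compute the nim-sum pairwise:
26 XOR 6 = 28
28 XOR 11 = 23
23 XOR 10 = 29
29 XOR 16 = 13
13 XOR 8 = 5

5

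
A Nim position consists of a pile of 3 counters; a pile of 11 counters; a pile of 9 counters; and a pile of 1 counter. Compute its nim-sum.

0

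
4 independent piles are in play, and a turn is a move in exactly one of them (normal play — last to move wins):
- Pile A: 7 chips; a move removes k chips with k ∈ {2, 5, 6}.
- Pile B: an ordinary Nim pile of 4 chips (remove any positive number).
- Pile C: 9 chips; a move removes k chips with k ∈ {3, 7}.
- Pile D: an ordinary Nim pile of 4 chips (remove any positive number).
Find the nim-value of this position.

Grundy values for pile A (subtraction set {2, 5, 6}):
g(0) = mex{} = 0
g(1) = mex{} = 0
g(2) = mex{0} = 1
g(3) = mex{0} = 1
g(4) = mex{1} = 0
g(5) = mex{0,1} = 2
g(6) = mex{0} = 1
g(7) = mex{0,1,2} = 3
So g(7) = 3.
Pile B is a plain Nim pile of size 4, so its Grundy value is 4.
Build the Grundy sequence for pile C with g(k) = mex{g(k−s) : s ∈ {3, 7}, s ≤ k}:
k:     0  1  2  3  4  5  6  7  8  9
g(k):  0  0  0  1  1  1  0  2  2  1
So g(9) = 1.
Pile D is a plain Nim pile of size 4, so its Grundy value is 4.
By the Sprague-Grundy theorem, the Grundy value of a sum of independent games is the XOR of the component values.
Combined value = 3 ⊕ 4 ⊕ 1 ⊕ 4 = 2.

2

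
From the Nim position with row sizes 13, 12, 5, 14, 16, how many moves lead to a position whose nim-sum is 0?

1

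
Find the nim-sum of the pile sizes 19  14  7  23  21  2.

Nim-sum: 19 ^ 14 ^ 7 ^ 23 ^ 21 ^ 2 = 26.

26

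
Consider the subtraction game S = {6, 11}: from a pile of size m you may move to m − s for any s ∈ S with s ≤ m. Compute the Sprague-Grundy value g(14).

2

Build the Grundy sequence with g(k) = mex{g(k−s) : s ∈ {6, 11}, s ≤ k}:
g(0) = mex{} = 0
g(1) = mex{} = 0
g(2) = mex{} = 0
g(3) = mex{} = 0
g(4) = mex{} = 0
g(5) = mex{} = 0
g(6) = mex{0} = 1
g(7) = mex{0} = 1
g(8) = mex{0} = 1
g(9) = mex{0} = 1
g(10) = mex{0} = 1
g(11) = mex{0} = 1
g(12) = mex{0,1} = 2
g(13) = mex{0,1} = 2
g(14) = mex{0,1} = 2
So g(14) = 2.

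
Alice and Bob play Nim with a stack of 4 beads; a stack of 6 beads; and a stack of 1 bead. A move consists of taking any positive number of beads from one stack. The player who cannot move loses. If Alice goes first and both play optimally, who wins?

Alice wins

Bitwise XOR of the heap sizes:
  100  (4)
  110  (6)
  001  (1)
  ---
  011  (3)
The nim-sum is 3 ≠ 0, so this is an N-position: the player to move can win; Alice has a winning move.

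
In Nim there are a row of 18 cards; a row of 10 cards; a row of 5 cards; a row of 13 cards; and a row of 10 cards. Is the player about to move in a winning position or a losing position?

Winning position

Nim-sum: 18 XOR 10 XOR 5 XOR 13 XOR 10 = 26.
The nim-sum is 26 ≠ 0, so this is an N-position: the player to move can win.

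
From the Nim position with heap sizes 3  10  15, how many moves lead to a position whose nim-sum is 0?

Bitwise XOR of the heap sizes:
  0011  (3)
  1010  (10)
  1111  (15)
  ----
  0110  (6)
The overall nim-sum is X = 6. A heap of size p has a winning move iff p XOR X < p (reduce it to p XOR X).
  3: 3 XOR 6 = 5 ≥ 3 — no move.
  10: 10 XOR 6 = 12 ≥ 10 — no move.
  15: 15 XOR 6 = 9 < 15 — winning move (to 9).
That gives 1 winning move.

1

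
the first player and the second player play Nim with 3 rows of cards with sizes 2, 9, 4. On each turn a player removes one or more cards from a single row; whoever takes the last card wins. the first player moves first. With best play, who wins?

the first player wins

Bitwise XOR of the heap sizes:
  0010  (2)
  1001  (9)
  0100  (4)
  ----
  1111  (15)
The nim-sum is 15 ≠ 0, so this is an N-position: the player to move can win; the first player has a winning move.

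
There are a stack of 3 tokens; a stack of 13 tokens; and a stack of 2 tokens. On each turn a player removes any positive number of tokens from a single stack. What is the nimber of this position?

Compute the nim-sum pairwise:
3 XOR 13 = 14
14 XOR 2 = 12

12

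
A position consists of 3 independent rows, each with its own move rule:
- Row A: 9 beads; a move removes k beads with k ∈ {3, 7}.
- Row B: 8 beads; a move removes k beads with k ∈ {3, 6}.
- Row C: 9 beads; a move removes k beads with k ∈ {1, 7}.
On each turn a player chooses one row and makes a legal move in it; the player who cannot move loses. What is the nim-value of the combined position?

2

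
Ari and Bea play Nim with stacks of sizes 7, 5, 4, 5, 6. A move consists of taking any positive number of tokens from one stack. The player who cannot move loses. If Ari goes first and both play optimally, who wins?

In binary:
  111  (7)
  101  (5)
  100  (4)
  101  (5)
  110  (6)
  ---
  101  (5)
The nim-sum is 5 ≠ 0, so this is an N-position: the player to move can win; Ari has a winning move.

Ari wins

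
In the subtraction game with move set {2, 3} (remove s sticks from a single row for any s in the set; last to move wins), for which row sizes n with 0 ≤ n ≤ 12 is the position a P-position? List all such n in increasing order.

0, 1, 5, 6, 10, 11

Compute g(0), g(1), … for moves {2, 3}:
g(0) = mex{} = 0
g(1) = mex{} = 0
g(2) = mex{0} = 1
g(3) = mex{0} = 1
g(4) = mex{0,1} = 2
g(5) = mex{1} = 0
g(6) = mex{1,2} = 0
g(7) = mex{0,2} = 1
g(8) = mex{0} = 1
g(9) = mex{0,1} = 2
g(10) = mex{1} = 0
g(11) = mex{1,2} = 0
g(12) = mex{0,2} = 1
The P-positions (g = 0) in 0..12 are 0, 1, 5, 6, 10, 11.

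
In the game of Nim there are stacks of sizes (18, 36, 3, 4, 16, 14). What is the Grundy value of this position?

Write each in binary and XOR column by column:
  010010  (18)
  100100  (36)
  000011  (3)
  000100  (4)
  010000  (16)
  001110  (14)
  ------
  101111  (47)

47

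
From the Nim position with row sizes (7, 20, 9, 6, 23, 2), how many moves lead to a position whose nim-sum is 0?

1

Bitwise XOR of the heap sizes:
  00111  (7)
  10100  (20)
  01001  (9)
  00110  (6)
  10111  (23)
  00010  (2)
  -----
  01001  (9)
The overall nim-sum is X = 9. A row of size p has a winning move iff p XOR X < p (reduce it to p XOR X).
  7: 7 XOR 9 = 14 ≥ 7 — no move.
  20: 20 XOR 9 = 29 ≥ 20 — no move.
  9: 9 XOR 9 = 0 < 9 — winning move (to 0).
  6: 6 XOR 9 = 15 ≥ 6 — no move.
  23: 23 XOR 9 = 30 ≥ 23 — no move.
  2: 2 XOR 9 = 11 ≥ 2 — no move.
That gives 1 winning move.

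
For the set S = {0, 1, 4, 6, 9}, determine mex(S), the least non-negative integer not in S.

2

The values 0, 1 are all present; 2 is the first non-negative integer missing from the set.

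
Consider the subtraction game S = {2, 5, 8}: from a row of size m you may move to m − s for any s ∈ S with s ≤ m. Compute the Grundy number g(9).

1

Build the Grundy sequence with g(k) = mex{g(k−s) : s ∈ {2, 5, 8}, s ≤ k}:
g(0) = mex{} = 0
g(1) = mex{} = 0
g(2) = mex{0} = 1
g(3) = mex{0} = 1
g(4) = mex{1} = 0
g(5) = mex{0,1} = 2
g(6) = mex{0} = 1
g(7) = mex{1,2} = 0
g(8) = mex{0,1} = 2
g(9) = mex{0} = 1
So g(9) = 1.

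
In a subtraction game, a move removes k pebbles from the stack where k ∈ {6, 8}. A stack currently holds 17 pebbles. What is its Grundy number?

0

Compute g(0), g(1), … for moves {6, 8}:
k:     0  1  2  3  4  5  6  7  8  9 10 11 12 13 14 15 16 17
g(k):  0  0  0  0  0  0  1  1  1  1  1  1  2  2  0  0  0  0
So g(17) = 0.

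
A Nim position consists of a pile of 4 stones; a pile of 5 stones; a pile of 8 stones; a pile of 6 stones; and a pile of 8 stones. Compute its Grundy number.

7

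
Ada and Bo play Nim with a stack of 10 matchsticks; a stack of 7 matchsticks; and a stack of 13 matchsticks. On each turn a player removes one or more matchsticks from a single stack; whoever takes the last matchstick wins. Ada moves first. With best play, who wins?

Compute the nim-sum pairwise:
10 XOR 7 = 13
13 XOR 13 = 0
The nim-sum is 0, so this is a P-position: the player to move is in a losing position under optimal play; Ada is about to move from it and so loses — Bo wins.

Bo wins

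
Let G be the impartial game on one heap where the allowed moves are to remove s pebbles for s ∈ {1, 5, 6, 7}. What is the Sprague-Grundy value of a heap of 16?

Build the Grundy sequence with g(k) = mex{g(k−s) : s ∈ {1, 5, 6, 7}, s ≤ k}:
k:     0  1  2  3  4  5  6  7  8  9 10 11 12 13 14 15 16
g(k):  0  1  0  1  0  1  2  3  2  3  2  3  0  1  0  1  0
So g(16) = 0.

0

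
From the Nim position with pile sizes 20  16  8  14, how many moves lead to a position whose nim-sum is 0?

Bitwise XOR of the heap sizes:
  10100  (20)
  10000  (16)
  01000  (8)
  01110  (14)
  -----
  00010  (2)
The overall nim-sum is X = 2. A pile of size p has a winning move iff p XOR X < p (reduce it to p XOR X).
  20: 20 XOR 2 = 22 ≥ 20 — no move.
  16: 16 XOR 2 = 18 ≥ 16 — no move.
  8: 8 XOR 2 = 10 ≥ 8 — no move.
  14: 14 XOR 2 = 12 < 14 — winning move (to 12).
That gives 1 winning move.

1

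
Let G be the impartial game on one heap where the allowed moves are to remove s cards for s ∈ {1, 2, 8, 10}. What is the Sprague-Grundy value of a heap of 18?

0

Grundy values for subtraction set {1, 2, 8, 10}:
k:     0  1  2  3  4  5  6  7  8  9 10 11 12 13 14 15 16 17 18
g(k):  0  1  2  0  1  2  0  1  2  0  1  2  0  1  2  0  1  2  0
So g(18) = 0.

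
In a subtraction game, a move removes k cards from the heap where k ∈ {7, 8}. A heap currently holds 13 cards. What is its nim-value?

Grundy values for subtraction set {7, 8}:
g(0) = mex{} = 0
g(1) = mex{} = 0
g(2) = mex{} = 0
g(3) = mex{} = 0
g(4) = mex{} = 0
g(5) = mex{} = 0
g(6) = mex{} = 0
g(7) = mex{0} = 1
g(8) = mex{0} = 1
g(9) = mex{0} = 1
g(10) = mex{0} = 1
g(11) = mex{0} = 1
g(12) = mex{0} = 1
g(13) = mex{0} = 1
So g(13) = 1.

1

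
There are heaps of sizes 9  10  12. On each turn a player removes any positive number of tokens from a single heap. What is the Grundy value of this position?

15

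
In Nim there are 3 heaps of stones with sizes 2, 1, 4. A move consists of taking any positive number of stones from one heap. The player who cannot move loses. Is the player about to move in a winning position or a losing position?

Winning position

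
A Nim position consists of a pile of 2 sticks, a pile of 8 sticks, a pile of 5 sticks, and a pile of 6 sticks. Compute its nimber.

Nim-sum: 2 XOR 8 XOR 5 XOR 6 = 9.

9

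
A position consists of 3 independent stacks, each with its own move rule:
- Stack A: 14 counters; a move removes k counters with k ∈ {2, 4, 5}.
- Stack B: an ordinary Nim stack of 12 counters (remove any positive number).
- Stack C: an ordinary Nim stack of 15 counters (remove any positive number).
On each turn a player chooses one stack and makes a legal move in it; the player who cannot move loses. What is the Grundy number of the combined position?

3

Build the Grundy sequence for stack A with g(k) = mex{g(k−s) : s ∈ {2, 4, 5}, s ≤ k}:
g(0) = mex{} = 0
g(1) = mex{} = 0
g(2) = mex{0} = 1
g(3) = mex{0} = 1
g(4) = mex{0,1} = 2
g(5) = mex{0,1} = 2
g(6) = mex{0,1,2} = 3
g(7) = mex{1,2} = 0
g(8) = mex{1,2,3} = 0
g(9) = mex{0,2} = 1
g(10) = mex{0,2,3} = 1
g(11) = mex{0,1,3} = 2
g(12) = mex{0,1} = 2
g(13) = mex{0,1,2} = 3
g(14) = mex{1,2} = 0
So g(14) = 0.
Stack B is a plain Nim stack of size 12, so its Grundy value is 12.
Stack C is a plain Nim stack of size 15, so its Grundy value is 15.
The value of a disjunctive sum is the nim-sum of the parts.
Combined value = 0 XOR 12 XOR 15 = 3.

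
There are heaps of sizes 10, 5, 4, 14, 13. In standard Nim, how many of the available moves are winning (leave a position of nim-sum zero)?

3

Nim-sum: 10 ^ 5 ^ 4 ^ 14 ^ 13 = 8.
The overall nim-sum is X = 8. A heap of size p has a winning move iff p XOR X < p (reduce it to p XOR X).
  10: 10 XOR 8 = 2 < 10 — winning move (to 2).
  5: 5 XOR 8 = 13 ≥ 5 — no move.
  4: 4 XOR 8 = 12 ≥ 4 — no move.
  14: 14 XOR 8 = 6 < 14 — winning move (to 6).
  13: 13 XOR 8 = 5 < 13 — winning move (to 5).
That gives 3 winning moves.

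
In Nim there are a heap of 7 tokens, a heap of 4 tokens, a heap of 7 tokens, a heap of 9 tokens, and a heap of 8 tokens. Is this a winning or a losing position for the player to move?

Winning position

Write each in binary and XOR column by column:
  0111  (7)
  0100  (4)
  0111  (7)
  1001  (9)
  1000  (8)
  ----
  0101  (5)
The nim-sum is 5 ≠ 0, so this is an N-position: the player to move can win.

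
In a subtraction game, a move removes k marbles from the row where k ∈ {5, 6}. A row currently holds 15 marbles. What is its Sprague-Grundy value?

Grundy values for subtraction set {5, 6}:
k:     0  1  2  3  4  5  6  7  8  9 10 11 12 13 14 15
g(k):  0  0  0  0  0  1  1  1  1  1  2  0  0  0  0  0
So g(15) = 0.

0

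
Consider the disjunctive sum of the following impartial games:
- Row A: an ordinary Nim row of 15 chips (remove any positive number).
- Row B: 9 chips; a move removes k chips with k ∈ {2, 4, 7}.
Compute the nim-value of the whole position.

15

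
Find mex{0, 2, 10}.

1

0 is in the set but 1 is not, so the mex is 1.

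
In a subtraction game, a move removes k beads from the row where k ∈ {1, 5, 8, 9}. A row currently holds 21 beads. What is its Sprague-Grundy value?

Build the Grundy sequence with g(k) = mex{g(k−s) : s ∈ {1, 5, 8, 9}, s ≤ k}:
k:     0  1  2  3  4  5  6  7  8  9 10 11 12 13 14 15 16 17 18 19 20 21
g(k):  0  1  0  1  0  1  0  1  2  3  2  3  2  3  2  3  0  1  0  1  0  1
So g(21) = 1.

1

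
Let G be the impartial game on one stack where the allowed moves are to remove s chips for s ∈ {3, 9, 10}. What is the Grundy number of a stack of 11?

Grundy values for subtraction set {3, 9, 10}:
k:     0  1  2  3  4  5  6  7  8  9 10 11
g(k):  0  0  0  1  1  1  0  0  0  1  1  1
So g(11) = 1.

1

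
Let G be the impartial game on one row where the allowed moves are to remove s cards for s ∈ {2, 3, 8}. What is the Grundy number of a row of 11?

0

Grundy values for subtraction set {2, 3, 8}:
k:     0  1  2  3  4  5  6  7  8  9 10 11
g(k):  0  0  1  1  2  0  0  1  1  2  0  0
So g(11) = 0.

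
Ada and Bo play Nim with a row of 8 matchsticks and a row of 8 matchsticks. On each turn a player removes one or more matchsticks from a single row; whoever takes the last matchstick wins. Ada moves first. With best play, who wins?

Write each in binary and XOR column by column:
  1000  (8)
  1000  (8)
  ----
  0000  (0)
The nim-sum is 0, so this is a P-position: the player to move is in a losing position under optimal play; Ada is about to move from it and so loses — Bo wins.

Bo wins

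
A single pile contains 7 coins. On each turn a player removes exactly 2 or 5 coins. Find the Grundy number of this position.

Compute g(0), g(1), … for moves {2, 5}:
g(0) = mex{} = 0
g(1) = mex{} = 0
g(2) = mex{0} = 1
g(3) = mex{0} = 1
g(4) = mex{1} = 0
g(5) = mex{0,1} = 2
g(6) = mex{0} = 1
g(7) = mex{1,2} = 0
So g(7) = 0.

0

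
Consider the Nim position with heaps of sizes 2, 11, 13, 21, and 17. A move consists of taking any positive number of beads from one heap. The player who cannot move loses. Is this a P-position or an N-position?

In binary:
  00010  (2)
  01011  (11)
  01101  (13)
  10101  (21)
  10001  (17)
  -----
  00000  (0)
The nim-sum is 0, so this is a P-position: the player to move is in a losing position under optimal play.

P-position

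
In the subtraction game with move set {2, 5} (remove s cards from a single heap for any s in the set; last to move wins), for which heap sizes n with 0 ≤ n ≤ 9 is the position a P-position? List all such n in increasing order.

0, 1, 4, 7, 8

Build the Grundy sequence with g(k) = mex{g(k−s) : s ∈ {2, 5}, s ≤ k}:
g(0) = mex{} = 0
g(1) = mex{} = 0
g(2) = mex{0} = 1
g(3) = mex{0} = 1
g(4) = mex{1} = 0
g(5) = mex{0,1} = 2
g(6) = mex{0} = 1
g(7) = mex{1,2} = 0
g(8) = mex{1} = 0
g(9) = mex{0} = 1
The P-positions (g = 0) in 0..9 are 0, 1, 4, 7, 8.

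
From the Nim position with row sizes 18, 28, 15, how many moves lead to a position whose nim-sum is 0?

Write each in binary and XOR column by column:
  10010  (18)
  11100  (28)
  01111  (15)
  -----
  00001  (1)
The overall nim-sum is X = 1. A row of size p has a winning move iff p XOR X < p (reduce it to p XOR X).
  18: 18 XOR 1 = 19 ≥ 18 — no move.
  28: 28 XOR 1 = 29 ≥ 28 — no move.
  15: 15 XOR 1 = 14 < 15 — winning move (to 14).
That gives 1 winning move.

1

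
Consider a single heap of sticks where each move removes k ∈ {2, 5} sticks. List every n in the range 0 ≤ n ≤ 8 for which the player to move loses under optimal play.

0, 1, 4, 7, 8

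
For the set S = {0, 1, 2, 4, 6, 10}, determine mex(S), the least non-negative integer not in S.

The values 0, 1, 2 are all present; 3 is the first non-negative integer missing from the set.

3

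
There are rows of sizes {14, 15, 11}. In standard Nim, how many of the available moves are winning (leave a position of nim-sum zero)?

Write each in binary and XOR column by column:
  1110  (14)
  1111  (15)
  1011  (11)
  ----
  1010  (10)
The overall nim-sum is X = 10. A row of size p has a winning move iff p XOR X < p (reduce it to p XOR X).
  14: 14 XOR 10 = 4 < 14 — winning move (to 4).
  15: 15 XOR 10 = 5 < 15 — winning move (to 5).
  11: 11 XOR 10 = 1 < 11 — winning move (to 1).
That gives 3 winning moves.

3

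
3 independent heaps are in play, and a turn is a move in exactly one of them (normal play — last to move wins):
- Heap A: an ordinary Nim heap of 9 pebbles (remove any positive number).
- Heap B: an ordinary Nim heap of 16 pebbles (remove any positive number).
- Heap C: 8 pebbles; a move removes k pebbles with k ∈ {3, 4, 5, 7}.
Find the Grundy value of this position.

Heap A is a plain Nim heap of size 9, so its Grundy value is 9.
Heap B is a plain Nim heap of size 16, so its Grundy value is 16.
For heap C, compute g(0), g(1), … with moves {3, 4, 5, 7}:
k:     0  1  2  3  4  5  6  7  8
g(k):  0  0  0  1  1  1  2  2  2
So g(8) = 2.
By the Sprague-Grundy theorem, the Grundy value of a sum of independent games is the XOR of the component values.
Combined value = 9 XOR 16 XOR 2 = 27.

27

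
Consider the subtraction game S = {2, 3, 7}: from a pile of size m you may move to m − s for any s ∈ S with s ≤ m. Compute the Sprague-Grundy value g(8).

Compute g(0), g(1), … for moves {2, 3, 7}:
k:     0  1  2  3  4  5  6  7  8
g(k):  0  0  1  1  2  0  0  1  1
So g(8) = 1.

1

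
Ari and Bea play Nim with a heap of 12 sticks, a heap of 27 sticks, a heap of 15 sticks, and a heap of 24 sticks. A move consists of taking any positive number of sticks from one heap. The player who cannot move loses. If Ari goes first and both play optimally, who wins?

Bitwise XOR of the heap sizes:
  01100  (12)
  11011  (27)
  01111  (15)
  11000  (24)
  -----
  00000  (0)
The nim-sum is 0, so this is a P-position: the player to move is in a losing position under optimal play; Ari is about to move from it and so loses — Bea wins.

Bea wins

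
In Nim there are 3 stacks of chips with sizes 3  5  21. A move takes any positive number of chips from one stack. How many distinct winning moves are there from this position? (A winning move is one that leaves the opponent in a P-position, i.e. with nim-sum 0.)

1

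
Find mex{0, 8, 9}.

1

0 is in the set but 1 is not, so the mex is 1.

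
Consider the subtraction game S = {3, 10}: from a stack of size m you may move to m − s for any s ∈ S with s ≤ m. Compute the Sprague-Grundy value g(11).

Build the Grundy sequence with g(k) = mex{g(k−s) : s ∈ {3, 10}, s ≤ k}:
k:     0  1  2  3  4  5  6  7  8  9 10 11
g(k):  0  0  0  1  1  1  0  0  0  1  1  1
So g(11) = 1.

1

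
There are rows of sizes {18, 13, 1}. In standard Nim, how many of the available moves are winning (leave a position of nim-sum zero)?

1

Compute the nim-sum pairwise:
18 ^ 13 = 31
31 ^ 1 = 30
The overall nim-sum is X = 30. A row of size p has a winning move iff p XOR X < p (reduce it to p XOR X).
  18: 18 XOR 30 = 12 < 18 — winning move (to 12).
  13: 13 XOR 30 = 19 ≥ 13 — no move.
  1: 1 XOR 30 = 31 ≥ 1 — no move.
That gives 1 winning move.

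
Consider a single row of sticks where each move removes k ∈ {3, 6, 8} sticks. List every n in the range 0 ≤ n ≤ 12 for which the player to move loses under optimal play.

Build the Grundy sequence with g(k) = mex{g(k−s) : s ∈ {3, 6, 8}, s ≤ k}:
k:     0  1  2  3  4  5  6  7  8  9 10 11 12
g(k):  0  0  0  1  1  1  2  2  2  3  3  0  0
The P-positions (g = 0) in 0..12 are 0, 1, 2, 11, 12.

0, 1, 2, 11, 12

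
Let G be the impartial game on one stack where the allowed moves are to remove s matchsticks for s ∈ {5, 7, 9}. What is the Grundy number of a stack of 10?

2

Grundy values for subtraction set {5, 7, 9}:
k:     0  1  2  3  4  5  6  7  8  9 10
g(k):  0  0  0  0  0  1  1  1  1  1  2
So g(10) = 2.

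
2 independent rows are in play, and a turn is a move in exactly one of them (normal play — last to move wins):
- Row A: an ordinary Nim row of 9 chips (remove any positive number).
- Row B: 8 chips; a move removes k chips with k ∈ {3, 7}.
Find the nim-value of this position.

Row A is a plain Nim row of size 9, so its Grundy value is 9.
Build the Grundy sequence for row B with g(k) = mex{g(k−s) : s ∈ {3, 7}, s ≤ k}:
k:     0  1  2  3  4  5  6  7  8
g(k):  0  0  0  1  1  1  0  2  2
So g(8) = 2.
The value of a disjunctive sum is the nim-sum of the parts.
Combined value = 9 ⊕ 2 = 11.

11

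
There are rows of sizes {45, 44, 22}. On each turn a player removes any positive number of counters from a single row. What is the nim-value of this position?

Compute the nim-sum pairwise:
45 XOR 44 = 1
1 XOR 22 = 23

23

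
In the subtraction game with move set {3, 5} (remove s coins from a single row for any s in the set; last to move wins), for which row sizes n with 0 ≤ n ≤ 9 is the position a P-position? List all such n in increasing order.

0, 1, 2, 8, 9

Grundy values for subtraction set {3, 5}:
k:     0  1  2  3  4  5  6  7  8  9
g(k):  0  0  0  1  1  1  2  2  0  0
The P-positions (g = 0) in 0..9 are 0, 1, 2, 8, 9.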